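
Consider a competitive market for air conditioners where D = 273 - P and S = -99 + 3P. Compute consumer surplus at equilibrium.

Equilibrium: 273 - P = -99 + 3P gives P* = 93, Q* = 180.
Demand choke price (D = 0): P = 273.
CS = ½(273 − 93)(180) = 16200.

Consumer surplus = 16200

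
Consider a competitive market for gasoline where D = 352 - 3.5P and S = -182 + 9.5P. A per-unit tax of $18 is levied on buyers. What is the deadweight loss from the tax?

Pre-tax equilibrium: P* = 534/13, Q* = 2707/13.
Tax on buyers shifts demand to D = 352 − 3.5(P + 18) = 289 - 3.5P.
289 - 3.5P = -182 + 9.5P gives seller price Ps = 471/13; buyers pay Pb = 471/13 + 18 = 705/13.
New quantity: Q = 352 − 3.5(705/13) = 4217/26.
DWL = ½ × 18 × (2707/13 − 4217/26) = 10773/26.

Deadweight loss = 10773/26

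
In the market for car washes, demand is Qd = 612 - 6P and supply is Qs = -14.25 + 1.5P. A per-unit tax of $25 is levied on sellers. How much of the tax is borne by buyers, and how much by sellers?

Buyers bear $5, sellers bear $20

Pre-tax equilibrium: P* = 83.5, Q* = 111.
Tax on sellers shifts supply to Qs = -14.25 + 1.5(P − 25) = -51.75 + 1.5P.
612 - 6P = -51.75 + 1.5P gives buyer price Pb = 88.5; sellers receive Ps = 88.5 − 25 = 63.5.
New quantity: Q = 612 − 6(88.5) = 81.
Buyer burden = 88.5 − 83.5 = 5; seller burden = 83.5 − 63.5 = 20.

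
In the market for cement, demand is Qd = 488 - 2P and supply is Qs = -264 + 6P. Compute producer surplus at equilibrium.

Equilibrium: 488 - 2P = -264 + 6P gives P* = 94, Q* = 300.
Supply starts at P = 44 (where Qs = 0).
PS = ½(94 − 44)(300) = 7500.

Producer surplus = 7500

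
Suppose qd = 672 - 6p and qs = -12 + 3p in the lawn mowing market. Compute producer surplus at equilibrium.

Producer surplus = 7776

Equilibrium: 672 - 6p = -12 + 3p gives p* = 76, q* = 216.
Supply starts at p = 4 (where qs = 0).
PS = ½(76 − 4)(216) = 7776.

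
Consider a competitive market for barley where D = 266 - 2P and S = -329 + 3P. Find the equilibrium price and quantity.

Set D = S: 266 - 2P = -329 + 3P.
595 = 5P, so P* = 119.
Q* = 266 − 2(119) = 28.

P* = 119, Q* = 28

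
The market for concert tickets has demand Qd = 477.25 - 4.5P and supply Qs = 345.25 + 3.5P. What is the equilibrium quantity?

Q* = 403

Set Qd = Qs: 477.25 - 4.5P = 345.25 + 3.5P.
132 = 8P, so P* = 16.5.
Q* = 477.25 − 4.5(16.5) = 403.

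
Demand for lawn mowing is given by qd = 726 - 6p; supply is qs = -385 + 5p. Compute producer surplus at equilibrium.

Equilibrium: 726 - 6p = -385 + 5p gives p* = 101, q* = 120.
Supply starts at p = 77 (where qs = 0).
PS = ½(101 − 77)(120) = 1440.

Producer surplus = 1440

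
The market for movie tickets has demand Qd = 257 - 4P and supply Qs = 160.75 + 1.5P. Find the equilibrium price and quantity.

P* = 17.5, Q* = 187

Set Qd = Qs: 257 - 4P = 160.75 + 1.5P.
96.25 = 5.5P, so P* = 17.5.
Q* = 257 − 4(17.5) = 187.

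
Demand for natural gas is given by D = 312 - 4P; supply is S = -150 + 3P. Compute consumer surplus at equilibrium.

Equilibrium: 312 - 4P = -150 + 3P gives P* = 66, Q* = 48.
Demand choke price (D = 0): P = 78.
CS = ½(78 − 66)(48) = 288.

Consumer surplus = 288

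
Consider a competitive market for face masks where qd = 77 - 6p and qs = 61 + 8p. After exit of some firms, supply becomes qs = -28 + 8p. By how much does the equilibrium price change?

Original equilibrium: p* = 8/7, q* = 491/7.
New equilibrium: 77 - 6p = -28 + 8p, so 105 = 14p and p' = 7.5; q' = 77 − 6(7.5) = 32.
Change in price: 7.5 − 8/7 = 89/14.

Δp = 89/14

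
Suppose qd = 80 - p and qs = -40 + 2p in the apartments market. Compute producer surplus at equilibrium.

Equilibrium: 80 - p = -40 + 2p gives p* = 40, q* = 40.
Supply starts at p = 20 (where qs = 0).
PS = ½(40 − 20)(40) = 400.

Producer surplus = 400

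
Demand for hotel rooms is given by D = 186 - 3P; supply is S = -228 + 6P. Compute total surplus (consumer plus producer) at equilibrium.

Total surplus = 576

Equilibrium: 186 - 3P = -228 + 6P gives P* = 46, Q* = 48.
Demand choke price: P = 62; supply starts at P = 38.
CS = ½(62 − 46)(48) = 384; PS = ½(46 − 38)(48) = 192.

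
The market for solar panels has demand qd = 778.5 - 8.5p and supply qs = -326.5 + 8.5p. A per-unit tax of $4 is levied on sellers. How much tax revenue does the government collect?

Pre-tax equilibrium: p* = 65, q* = 226.
Tax on sellers shifts supply to qs = -326.5 + 8.5(p − 4) = -360.5 + 8.5p.
778.5 - 8.5p = -360.5 + 8.5p gives buyer price pb = 67; sellers receive ps = 67 − 4 = 63.
New quantity: q = 778.5 − 8.5(67) = 209.
Revenue = 4 × 209 = 836.

Tax revenue = 836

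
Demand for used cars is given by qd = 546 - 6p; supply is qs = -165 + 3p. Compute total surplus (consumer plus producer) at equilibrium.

Total surplus = 1296

Equilibrium: 546 - 6p = -165 + 3p gives p* = 79, q* = 72.
Demand choke price: p = 91; supply starts at p = 55.
CS = ½(91 − 79)(72) = 432; PS = ½(79 − 55)(72) = 864.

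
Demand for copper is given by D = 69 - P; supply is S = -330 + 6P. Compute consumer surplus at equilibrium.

Consumer surplus = 72

Equilibrium: 69 - P = -330 + 6P gives P* = 57, Q* = 12.
Demand choke price (D = 0): P = 69.
CS = ½(69 − 57)(12) = 72.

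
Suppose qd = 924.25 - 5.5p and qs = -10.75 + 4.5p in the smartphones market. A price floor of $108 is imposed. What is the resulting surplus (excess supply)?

Equilibrium price would be p* = 93.5, so the floor at 108 binds.
At p = 108: qd = 330.25, qs = 475.25.
Surplus = 475.25 − 330.25 = 145.

Surplus = 145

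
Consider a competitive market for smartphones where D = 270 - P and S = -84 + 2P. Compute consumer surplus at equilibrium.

Consumer surplus = 11552

Equilibrium: 270 - P = -84 + 2P gives P* = 118, Q* = 152.
Demand choke price (D = 0): P = 270.
CS = ½(270 − 118)(152) = 11552.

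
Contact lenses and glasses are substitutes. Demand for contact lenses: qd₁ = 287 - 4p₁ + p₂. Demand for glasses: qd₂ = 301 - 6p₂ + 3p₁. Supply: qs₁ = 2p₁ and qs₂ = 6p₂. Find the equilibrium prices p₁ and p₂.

Market 1: 287 - 4p₁ + p₂ = 2p₁ → 6p₁ - p₂ = 287.
Market 2: 12p₂ - 3p₁ = 301.
Eliminating p₂: 12×(1) + 1×(2) gives 69p₁ = 3745, so p₁ = 3745/69.
Back-substitute into (2): p₂ = (301 + 3×3745/69) / 12 = 889/23.

p₁ = 3745/69, p₂ = 889/23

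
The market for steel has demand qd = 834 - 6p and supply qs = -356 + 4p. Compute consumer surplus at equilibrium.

Equilibrium: 834 - 6p = -356 + 4p gives p* = 119, q* = 120.
Demand choke price (qd = 0): p = 139.
CS = ½(139 − 119)(120) = 1200.

Consumer surplus = 1200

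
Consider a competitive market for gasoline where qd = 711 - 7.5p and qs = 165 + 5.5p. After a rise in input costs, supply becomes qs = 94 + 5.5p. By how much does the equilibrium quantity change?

Original equilibrium: p* = 42, q* = 396.
New equilibrium: 711 - 7.5p = 94 + 5.5p, so 617 = 13p and p' = 617/13; q' = 711 − 7.5(617/13) = 9231/26.
Change in quantity: 9231/26 − 396 = -1065/26.

Δq = -1065/26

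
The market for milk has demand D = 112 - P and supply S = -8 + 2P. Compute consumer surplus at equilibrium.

Equilibrium: 112 - P = -8 + 2P gives P* = 40, Q* = 72.
Demand choke price (D = 0): P = 112.
CS = ½(112 − 40)(72) = 2592.

Consumer surplus = 2592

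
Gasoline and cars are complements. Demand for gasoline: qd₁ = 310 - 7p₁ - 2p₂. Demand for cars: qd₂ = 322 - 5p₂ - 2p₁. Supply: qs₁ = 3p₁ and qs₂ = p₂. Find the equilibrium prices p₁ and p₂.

Market 1: 310 - 7p₁ - 2p₂ = 3p₁ → 10p₁ + 2p₂ = 310.
Market 2: 6p₂ + 2p₁ = 322.
Eliminating p₂: 6×(1) − 2×(2) gives 56p₁ = 1216, so p₁ = 152/7.
Back-substitute into (2): p₂ = (322 − 2×152/7) / 6 = 325/7.

p₁ = 152/7, p₂ = 325/7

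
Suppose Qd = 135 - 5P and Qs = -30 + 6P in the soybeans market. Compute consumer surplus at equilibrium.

Consumer surplus = 360

Equilibrium: 135 - 5P = -30 + 6P gives P* = 15, Q* = 60.
Demand choke price (Qd = 0): P = 27.
CS = ½(27 − 15)(60) = 360.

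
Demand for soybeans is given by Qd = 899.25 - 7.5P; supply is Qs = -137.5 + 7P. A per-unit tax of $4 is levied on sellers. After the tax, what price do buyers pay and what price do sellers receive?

Buyers pay 4259/58, sellers receive 4027/58

Pre-tax equilibrium: P* = 71.5, Q* = 363.
Tax on sellers shifts supply to Qs = -137.5 + 7(P − 4) = -165.5 + 7P.
899.25 - 7.5P = -165.5 + 7P gives buyer price Pb = 4259/58; sellers receive Ps = 4259/58 − 4 = 4027/58.
New quantity: Q = 899.25 − 7.5(4259/58) = 10107/29.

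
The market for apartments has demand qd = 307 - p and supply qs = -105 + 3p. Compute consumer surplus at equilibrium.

Equilibrium: 307 - p = -105 + 3p gives p* = 103, q* = 204.
Demand choke price (qd = 0): p = 307.
CS = ½(307 − 103)(204) = 20808.

Consumer surplus = 20808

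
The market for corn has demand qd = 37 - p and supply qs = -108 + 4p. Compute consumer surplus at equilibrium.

Equilibrium: 37 - p = -108 + 4p gives p* = 29, q* = 8.
Demand choke price (qd = 0): p = 37.
CS = ½(37 − 29)(8) = 32.

Consumer surplus = 32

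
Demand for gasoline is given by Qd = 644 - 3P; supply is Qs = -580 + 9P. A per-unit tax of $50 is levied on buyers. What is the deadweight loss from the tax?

Pre-tax equilibrium: P* = 102, Q* = 338.
Tax on buyers shifts demand to Qd = 644 − 3(P + 50) = 494 - 3P.
494 - 3P = -580 + 9P gives seller price Ps = 89.5; buyers pay Pb = 89.5 + 50 = 139.5.
New quantity: Q = 644 − 3(139.5) = 225.5.
DWL = ½ × 50 × (338 − 225.5) = 2812.5.

Deadweight loss = 2812.5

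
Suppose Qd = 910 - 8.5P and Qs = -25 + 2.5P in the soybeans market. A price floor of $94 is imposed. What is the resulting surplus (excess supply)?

Equilibrium price would be P* = 85, so the floor at 94 binds.
At P = 94: Qd = 111, Qs = 210.
Surplus = 210 − 111 = 99.

Surplus = 99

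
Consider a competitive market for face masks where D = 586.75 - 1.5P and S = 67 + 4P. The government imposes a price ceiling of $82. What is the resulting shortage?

Equilibrium price would be P* = 94.5, so the ceiling at 82 binds.
At P = 82: D = 586.75 − 1.5(82) = 463.75, S = 67 + 4(82) = 395.
Shortage = 463.75 − 395 = 68.75.

Shortage = 68.75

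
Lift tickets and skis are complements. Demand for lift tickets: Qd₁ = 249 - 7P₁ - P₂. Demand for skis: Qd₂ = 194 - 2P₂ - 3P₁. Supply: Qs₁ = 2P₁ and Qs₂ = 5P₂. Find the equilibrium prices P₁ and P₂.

P₁ = 1549/60, P₂ = 16.65

Market 1: 249 - 7P₁ - P₂ = 2P₁ → 9P₁ + P₂ = 249.
Market 2: 7P₂ + 3P₁ = 194.
Eliminating P₂: 7×(1) − 1×(2) gives 60P₁ = 1549, so P₁ = 1549/60.
Back-substitute into (2): P₂ = (194 − 3×1549/60) / 7 = 16.65.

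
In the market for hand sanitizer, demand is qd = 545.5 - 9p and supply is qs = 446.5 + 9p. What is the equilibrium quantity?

q* = 496

Set qd = qs: 545.5 - 9p = 446.5 + 9p.
99 = 18p, so p* = 5.5.
q* = 545.5 − 9(5.5) = 496.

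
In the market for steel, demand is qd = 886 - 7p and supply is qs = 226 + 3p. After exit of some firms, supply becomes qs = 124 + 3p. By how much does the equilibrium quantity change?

Δq = -71.4

Original equilibrium: p* = 66, q* = 424.
New equilibrium: 886 - 7p = 124 + 3p, so 762 = 10p and p' = 76.2; q' = 886 − 7(76.2) = 352.6.
Change in quantity: 352.6 − 424 = -71.4.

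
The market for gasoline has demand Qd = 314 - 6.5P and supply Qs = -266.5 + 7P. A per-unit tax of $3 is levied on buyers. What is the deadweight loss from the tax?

Deadweight loss = 91/6

Pre-tax equilibrium: P* = 43, Q* = 34.5.
Tax on buyers shifts demand to Qd = 314 − 6.5(P + 3) = 294.5 - 6.5P.
294.5 - 6.5P = -266.5 + 7P gives seller price Ps = 374/9; buyers pay Pb = 374/9 + 3 = 401/9.
New quantity: Q = 314 − 6.5(401/9) = 439/18.
DWL = ½ × 3 × (34.5 − 439/18) = 91/6.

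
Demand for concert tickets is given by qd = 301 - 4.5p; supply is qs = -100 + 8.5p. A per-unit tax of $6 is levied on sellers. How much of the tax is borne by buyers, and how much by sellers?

Pre-tax equilibrium: p* = 401/13, q* = 4217/26.
Tax on sellers shifts supply to qs = -100 + 8.5(p − 6) = -151 + 8.5p.
301 - 4.5p = -151 + 8.5p gives buyer price pb = 452/13; sellers receive ps = 452/13 − 6 = 374/13.
New quantity: q = 301 − 4.5(452/13) = 1879/13.
Buyer burden = 452/13 − 401/13 = 51/13; seller burden = 401/13 − 374/13 = 27/13.

Buyers bear 51/13, sellers bear 27/13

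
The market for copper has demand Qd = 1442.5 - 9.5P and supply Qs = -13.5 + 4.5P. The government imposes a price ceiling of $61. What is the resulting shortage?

Shortage = 602

Equilibrium price would be P* = 104, so the ceiling at 61 binds.
At P = 61: Qd = 1442.5 − 9.5(61) = 863, Qs = -13.5 + 4.5(61) = 261.
Shortage = 863 − 261 = 602.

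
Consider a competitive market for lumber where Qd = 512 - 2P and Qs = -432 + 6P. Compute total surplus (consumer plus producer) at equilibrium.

Total surplus = 25392

Equilibrium: 512 - 2P = -432 + 6P gives P* = 118, Q* = 276.
Demand choke price: P = 256; supply starts at P = 72.
CS = ½(256 − 118)(276) = 19044; PS = ½(118 − 72)(276) = 6348.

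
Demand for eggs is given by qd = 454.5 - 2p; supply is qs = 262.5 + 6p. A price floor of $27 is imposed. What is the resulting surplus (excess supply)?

Equilibrium price would be p* = 24, so the floor at 27 binds.
At p = 27: qd = 400.5, qs = 424.5.
Surplus = 424.5 − 400.5 = 24.

Surplus = 24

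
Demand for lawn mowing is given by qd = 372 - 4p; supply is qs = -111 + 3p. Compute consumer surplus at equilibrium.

Consumer surplus = 1152

Equilibrium: 372 - 4p = -111 + 3p gives p* = 69, q* = 96.
Demand choke price (qd = 0): p = 93.
CS = ½(93 − 69)(96) = 1152.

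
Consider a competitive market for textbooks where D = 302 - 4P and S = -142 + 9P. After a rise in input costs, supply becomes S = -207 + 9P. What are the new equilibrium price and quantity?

Original equilibrium: P* = 444/13, Q* = 2150/13.
New equilibrium: 302 - 4P = -207 + 9P, so 509 = 13P and P' = 509/13; Q' = 302 − 4(509/13) = 1890/13.

P' = 509/13, Q' = 1890/13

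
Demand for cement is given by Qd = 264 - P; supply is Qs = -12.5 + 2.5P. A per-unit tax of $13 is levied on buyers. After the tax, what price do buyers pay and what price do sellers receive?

Pre-tax equilibrium: P* = 79, Q* = 185.
Tax on buyers shifts demand to Qd = 264 − 1(P + 13) = 251 - P.
251 - P = -12.5 + 2.5P gives seller price Ps = 527/7; buyers pay Pb = 527/7 + 13 = 618/7.
New quantity: Q = 264 − 1(618/7) = 1230/7.

Buyers pay 618/7, sellers receive 527/7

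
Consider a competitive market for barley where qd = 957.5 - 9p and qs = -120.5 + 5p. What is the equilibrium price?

p* = 77

Set qd = qs: 957.5 - 9p = -120.5 + 5p.
1078 = 14p, so p* = 77.
q* = 957.5 − 9(77) = 264.5.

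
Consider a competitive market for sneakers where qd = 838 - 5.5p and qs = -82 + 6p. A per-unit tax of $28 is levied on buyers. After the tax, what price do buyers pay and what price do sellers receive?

Pre-tax equilibrium: p* = 80, q* = 398.
Tax on buyers shifts demand to qd = 838 − 5.5(p + 28) = 684 - 5.5p.
684 - 5.5p = -82 + 6p gives seller price ps = 1532/23; buyers pay pb = 1532/23 + 28 = 2176/23.
New quantity: q = 838 − 5.5(2176/23) = 7306/23.

Buyers pay 2176/23, sellers receive 1532/23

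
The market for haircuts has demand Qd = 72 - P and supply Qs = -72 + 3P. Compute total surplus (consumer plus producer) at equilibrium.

Equilibrium: 72 - P = -72 + 3P gives P* = 36, Q* = 36.
Demand choke price: P = 72; supply starts at P = 24.
CS = ½(72 − 36)(36) = 648; PS = ½(36 − 24)(36) = 216.

Total surplus = 864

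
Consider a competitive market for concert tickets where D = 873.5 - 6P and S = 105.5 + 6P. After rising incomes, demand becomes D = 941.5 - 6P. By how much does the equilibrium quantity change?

Original equilibrium: P* = 64, Q* = 489.5.
New equilibrium: 941.5 - 6P = 105.5 + 6P, so 836 = 12P and P' = 209/3; Q' = 941.5 − 6(209/3) = 523.5.
Change in quantity: 523.5 − 489.5 = 34.

ΔQ = 34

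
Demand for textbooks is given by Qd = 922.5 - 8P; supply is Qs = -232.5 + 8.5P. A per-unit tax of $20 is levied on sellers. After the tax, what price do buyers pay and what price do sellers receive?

Buyers pay 2650/33, sellers receive 1990/33

Pre-tax equilibrium: P* = 70, Q* = 362.5.
Tax on sellers shifts supply to Qs = -232.5 + 8.5(P − 20) = -402.5 + 8.5P.
922.5 - 8P = -402.5 + 8.5P gives buyer price Pb = 2650/33; sellers receive Ps = 2650/33 − 20 = 1990/33.
New quantity: Q = 922.5 − 8(2650/33) = 18485/66.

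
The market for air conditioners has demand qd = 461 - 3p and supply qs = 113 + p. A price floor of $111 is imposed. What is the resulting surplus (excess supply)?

Equilibrium price would be p* = 87, so the floor at 111 binds.
At p = 111: qd = 128, qs = 224.
Surplus = 224 − 128 = 96.

Surplus = 96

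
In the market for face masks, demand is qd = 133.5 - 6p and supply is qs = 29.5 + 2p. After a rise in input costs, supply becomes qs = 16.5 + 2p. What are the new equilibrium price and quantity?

p' = 14.625, q' = 45.75

Original equilibrium: p* = 13, q* = 55.5.
New equilibrium: 133.5 - 6p = 16.5 + 2p, so 117 = 8p and p' = 14.625; q' = 133.5 − 6(14.625) = 45.75.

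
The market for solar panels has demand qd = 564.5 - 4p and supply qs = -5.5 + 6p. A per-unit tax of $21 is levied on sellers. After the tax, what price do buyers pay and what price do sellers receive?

Pre-tax equilibrium: p* = 57, q* = 336.5.
Tax on sellers shifts supply to qs = -5.5 + 6(p − 21) = -131.5 + 6p.
564.5 - 4p = -131.5 + 6p gives buyer price pb = 69.6; sellers receive ps = 69.6 − 21 = 48.6.
New quantity: q = 564.5 − 4(69.6) = 286.1.

Buyers pay $69.6, sellers receive $48.6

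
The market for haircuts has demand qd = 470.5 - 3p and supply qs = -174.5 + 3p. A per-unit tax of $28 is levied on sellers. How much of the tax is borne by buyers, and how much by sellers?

Pre-tax equilibrium: p* = 107.5, q* = 148.
Tax on sellers shifts supply to qs = -174.5 + 3(p − 28) = -258.5 + 3p.
470.5 - 3p = -258.5 + 3p gives buyer price pb = 121.5; sellers receive ps = 121.5 − 28 = 93.5.
New quantity: q = 470.5 − 3(121.5) = 106.
Buyer burden = 121.5 − 107.5 = 14; seller burden = 107.5 − 93.5 = 14.

Buyers bear $14, sellers bear $14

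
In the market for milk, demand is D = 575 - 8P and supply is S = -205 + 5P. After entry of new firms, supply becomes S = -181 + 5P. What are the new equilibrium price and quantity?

Original equilibrium: P* = 60, Q* = 95.
New equilibrium: 575 - 8P = -181 + 5P, so 756 = 13P and P' = 756/13; Q' = 575 − 8(756/13) = 1427/13.

P' = 756/13, Q' = 1427/13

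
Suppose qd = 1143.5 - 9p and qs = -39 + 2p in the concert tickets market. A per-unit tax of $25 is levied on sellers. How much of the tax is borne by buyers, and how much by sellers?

Pre-tax equilibrium: p* = 107.5, q* = 176.
Tax on sellers shifts supply to qs = -39 + 2(p − 25) = -89 + 2p.
1143.5 - 9p = -89 + 2p gives buyer price pb = 2465/22; sellers receive ps = 2465/22 − 25 = 1915/22.
New quantity: q = 1143.5 − 9(2465/22) = 1486/11.
Buyer burden = 2465/22 − 107.5 = 50/11; seller burden = 107.5 − 1915/22 = 225/11.

Buyers bear 50/11, sellers bear 225/11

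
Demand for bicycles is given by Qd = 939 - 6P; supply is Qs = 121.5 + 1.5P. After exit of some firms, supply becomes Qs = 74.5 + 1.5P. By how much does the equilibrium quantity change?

ΔQ = -37.6

Original equilibrium: P* = 109, Q* = 285.
New equilibrium: 939 - 6P = 74.5 + 1.5P, so 864.5 = 7.5P and P' = 1729/15; Q' = 939 − 6(1729/15) = 247.4.
Change in quantity: 247.4 − 285 = -37.6.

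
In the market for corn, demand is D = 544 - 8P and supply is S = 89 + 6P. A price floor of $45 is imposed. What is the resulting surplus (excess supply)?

Equilibrium price would be P* = 32.5, so the floor at 45 binds.
At P = 45: D = 184, S = 359.
Surplus = 359 − 184 = 175.

Surplus = 175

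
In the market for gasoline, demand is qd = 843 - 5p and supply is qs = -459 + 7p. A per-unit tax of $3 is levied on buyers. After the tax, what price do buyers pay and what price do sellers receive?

Buyers pay $110.25, sellers receive $107.25

Pre-tax equilibrium: p* = 108.5, q* = 300.5.
Tax on buyers shifts demand to qd = 843 − 5(p + 3) = 828 - 5p.
828 - 5p = -459 + 7p gives seller price ps = 107.25; buyers pay pb = 107.25 + 3 = 110.25.
New quantity: q = 843 − 5(110.25) = 291.75.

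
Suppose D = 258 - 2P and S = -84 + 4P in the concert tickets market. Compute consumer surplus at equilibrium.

Consumer surplus = 5184

Equilibrium: 258 - 2P = -84 + 4P gives P* = 57, Q* = 144.
Demand choke price (D = 0): P = 129.
CS = ½(129 − 57)(144) = 5184.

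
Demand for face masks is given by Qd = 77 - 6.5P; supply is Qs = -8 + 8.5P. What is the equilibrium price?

Set Qd = Qs: 77 - 6.5P = -8 + 8.5P.
85 = 15P, so P* = 17/3.
Q* = 77 − 6.5(17/3) = 241/6.

P* = 17/3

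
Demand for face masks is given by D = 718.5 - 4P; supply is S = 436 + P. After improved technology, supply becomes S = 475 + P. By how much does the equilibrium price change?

Original equilibrium: P* = 56.5, Q* = 492.5.
New equilibrium: 718.5 - 4P = 475 + P, so 243.5 = 5P and P' = 48.7; Q' = 718.5 − 4(48.7) = 523.7.
Change in price: 48.7 − 56.5 = -7.8.

ΔP = -7.8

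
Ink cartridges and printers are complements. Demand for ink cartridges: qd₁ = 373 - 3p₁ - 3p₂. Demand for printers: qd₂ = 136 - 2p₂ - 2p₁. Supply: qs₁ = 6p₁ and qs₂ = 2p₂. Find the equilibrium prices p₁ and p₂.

p₁ = 542/15, p₂ = 239/15

Market 1: 373 - 3p₁ - 3p₂ = 6p₁ → 9p₁ + 3p₂ = 373.
Market 2: 4p₂ + 2p₁ = 136.
Eliminating p₂: 4×(1) − 3×(2) gives 30p₁ = 1084, so p₁ = 542/15.
Back-substitute into (2): p₂ = (136 − 2×542/15) / 4 = 239/15.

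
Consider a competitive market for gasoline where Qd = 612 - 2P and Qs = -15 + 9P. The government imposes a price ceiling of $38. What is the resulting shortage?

Equilibrium price would be P* = 57, so the ceiling at 38 binds.
At P = 38: Qd = 612 − 2(38) = 536, Qs = -15 + 9(38) = 327.
Shortage = 536 − 327 = 209.

Shortage = 209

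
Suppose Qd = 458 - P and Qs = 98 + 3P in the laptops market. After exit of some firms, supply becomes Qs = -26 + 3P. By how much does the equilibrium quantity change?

ΔQ = -31

Original equilibrium: P* = 90, Q* = 368.
New equilibrium: 458 - P = -26 + 3P, so 484 = 4P and P' = 121; Q' = 458 − 1(121) = 337.
Change in quantity: 337 − 368 = -31.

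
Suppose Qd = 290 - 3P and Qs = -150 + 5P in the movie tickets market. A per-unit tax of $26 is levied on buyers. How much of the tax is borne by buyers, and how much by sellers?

Buyers bear $16.25, sellers bear $9.75

Pre-tax equilibrium: P* = 55, Q* = 125.
Tax on buyers shifts demand to Qd = 290 − 3(P + 26) = 212 - 3P.
212 - 3P = -150 + 5P gives seller price Ps = 45.25; buyers pay Pb = 45.25 + 26 = 71.25.
New quantity: Q = 290 − 3(71.25) = 76.25.
Buyer burden = 71.25 − 55 = 16.25; seller burden = 55 − 45.25 = 9.75.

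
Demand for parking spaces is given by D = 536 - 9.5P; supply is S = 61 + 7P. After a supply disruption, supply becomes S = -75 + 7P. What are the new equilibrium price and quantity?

Original equilibrium: P* = 950/33, Q* = 8663/33.
New equilibrium: 536 - 9.5P = -75 + 7P, so 611 = 16.5P and P' = 1222/33; Q' = 536 − 9.5(1222/33) = 6079/33.

P' = 1222/33, Q' = 6079/33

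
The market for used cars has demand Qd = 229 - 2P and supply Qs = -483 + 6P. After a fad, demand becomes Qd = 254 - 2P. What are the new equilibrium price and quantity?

P' = 92.125, Q' = 69.75

Original equilibrium: P* = 89, Q* = 51.
New equilibrium: 254 - 2P = -483 + 6P, so 737 = 8P and P' = 92.125; Q' = 254 − 2(92.125) = 69.75.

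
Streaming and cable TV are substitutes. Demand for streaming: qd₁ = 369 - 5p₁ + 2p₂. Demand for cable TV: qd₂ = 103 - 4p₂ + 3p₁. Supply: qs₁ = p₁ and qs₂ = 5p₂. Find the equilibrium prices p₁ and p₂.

Market 1: 369 - 5p₁ + 2p₂ = p₁ → 6p₁ - 2p₂ = 369.
Market 2: 9p₂ - 3p₁ = 103.
Eliminating p₂: 9×(1) + 2×(2) gives 48p₁ = 3527, so p₁ = 3527/48.
Back-substitute into (2): p₂ = (103 + 3×3527/48) / 9 = 35.9375.

p₁ = 3527/48, p₂ = 35.9375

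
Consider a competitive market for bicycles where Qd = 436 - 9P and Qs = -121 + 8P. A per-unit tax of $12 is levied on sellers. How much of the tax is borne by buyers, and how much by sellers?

Pre-tax equilibrium: P* = 557/17, Q* = 2399/17.
Tax on sellers shifts supply to Qs = -121 + 8(P − 12) = -217 + 8P.
436 - 9P = -217 + 8P gives buyer price Pb = 653/17; sellers receive Ps = 653/17 − 12 = 449/17.
New quantity: Q = 436 − 9(653/17) = 1535/17.
Buyer burden = 653/17 − 557/17 = 96/17; seller burden = 557/17 − 449/17 = 108/17.

Buyers bear 96/17, sellers bear 108/17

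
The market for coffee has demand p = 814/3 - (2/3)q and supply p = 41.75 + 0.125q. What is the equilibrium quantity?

q* = 290

Set the two price expressions equal: 814/3 - (2/3)q = 41.75 + 0.125q.
2755/12 = (19/24)q, so q* = 290.
p* = 814/3 − (2/3)(290) = 78.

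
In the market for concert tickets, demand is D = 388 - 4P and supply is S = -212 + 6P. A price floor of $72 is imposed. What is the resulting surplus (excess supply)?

Surplus = 120

Equilibrium price would be P* = 60, so the floor at 72 binds.
At P = 72: D = 100, S = 220.
Surplus = 220 − 100 = 120.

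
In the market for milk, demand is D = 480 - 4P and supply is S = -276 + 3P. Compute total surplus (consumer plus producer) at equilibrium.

Equilibrium: 480 - 4P = -276 + 3P gives P* = 108, Q* = 48.
Demand choke price: P = 120; supply starts at P = 92.
CS = ½(120 − 108)(48) = 288; PS = ½(108 − 92)(48) = 384.

Total surplus = 672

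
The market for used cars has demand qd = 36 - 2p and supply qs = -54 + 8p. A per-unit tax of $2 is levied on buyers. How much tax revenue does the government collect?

Pre-tax equilibrium: p* = 9, q* = 18.
Tax on buyers shifts demand to qd = 36 − 2(p + 2) = 32 - 2p.
32 - 2p = -54 + 8p gives seller price ps = 8.6; buyers pay pb = 8.6 + 2 = 10.6.
New quantity: q = 36 − 2(10.6) = 14.8.
Revenue = 2 × 14.8 = 29.6.

Tax revenue = 29.6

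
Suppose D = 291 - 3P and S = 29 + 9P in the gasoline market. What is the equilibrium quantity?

Set D = S: 291 - 3P = 29 + 9P.
262 = 12P, so P* = 131/6.
Q* = 291 − 3(131/6) = 225.5.

Q* = 225.5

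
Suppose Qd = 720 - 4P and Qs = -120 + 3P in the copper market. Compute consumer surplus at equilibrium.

Equilibrium: 720 - 4P = -120 + 3P gives P* = 120, Q* = 240.
Demand choke price (Qd = 0): P = 180.
CS = ½(180 − 120)(240) = 7200.

Consumer surplus = 7200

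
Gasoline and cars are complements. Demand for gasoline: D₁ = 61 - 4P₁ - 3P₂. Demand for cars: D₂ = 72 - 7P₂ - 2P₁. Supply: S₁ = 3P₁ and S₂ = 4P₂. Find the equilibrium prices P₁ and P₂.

P₁ = 455/71, P₂ = 382/71

Market 1: 61 - 4P₁ - 3P₂ = 3P₁ → 7P₁ + 3P₂ = 61.
Market 2: 11P₂ + 2P₁ = 72.
Eliminating P₂: 11×(1) − 3×(2) gives 71P₁ = 455, so P₁ = 455/71.
Back-substitute into (2): P₂ = (72 − 2×455/71) / 11 = 382/71.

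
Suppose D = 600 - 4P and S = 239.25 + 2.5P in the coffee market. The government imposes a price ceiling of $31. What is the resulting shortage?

Shortage = 159.25

Equilibrium price would be P* = 55.5, so the ceiling at 31 binds.
At P = 31: D = 600 − 4(31) = 476, S = 239.25 + 2.5(31) = 316.75.
Shortage = 476 − 316.75 = 159.25.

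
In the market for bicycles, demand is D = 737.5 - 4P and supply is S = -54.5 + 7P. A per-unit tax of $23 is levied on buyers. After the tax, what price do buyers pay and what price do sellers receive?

Buyers pay 953/11, sellers receive 700/11

Pre-tax equilibrium: P* = 72, Q* = 449.5.
Tax on buyers shifts demand to D = 737.5 − 4(P + 23) = 645.5 - 4P.
645.5 - 4P = -54.5 + 7P gives seller price Ps = 700/11; buyers pay Pb = 700/11 + 23 = 953/11.
New quantity: Q = 737.5 − 4(953/11) = 8601/22.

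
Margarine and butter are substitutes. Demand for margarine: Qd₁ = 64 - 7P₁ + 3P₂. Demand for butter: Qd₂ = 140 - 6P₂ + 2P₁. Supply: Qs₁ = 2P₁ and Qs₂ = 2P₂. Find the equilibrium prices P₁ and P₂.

P₁ = 466/33, P₂ = 694/33

Market 1: 64 - 7P₁ + 3P₂ = 2P₁ → 9P₁ - 3P₂ = 64.
Market 2: 8P₂ - 2P₁ = 140.
Eliminating P₂: 8×(1) + 3×(2) gives 66P₁ = 932, so P₁ = 466/33.
Back-substitute into (2): P₂ = (140 + 2×466/33) / 8 = 694/33.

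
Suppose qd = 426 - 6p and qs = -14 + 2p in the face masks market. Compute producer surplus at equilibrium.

Producer surplus = 2304

Equilibrium: 426 - 6p = -14 + 2p gives p* = 55, q* = 96.
Supply starts at p = 7 (where qs = 0).
PS = ½(55 − 7)(96) = 2304.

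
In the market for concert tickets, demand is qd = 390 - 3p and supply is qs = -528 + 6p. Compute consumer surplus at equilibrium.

Equilibrium: 390 - 3p = -528 + 6p gives p* = 102, q* = 84.
Demand choke price (qd = 0): p = 130.
CS = ½(130 − 102)(84) = 1176.

Consumer surplus = 1176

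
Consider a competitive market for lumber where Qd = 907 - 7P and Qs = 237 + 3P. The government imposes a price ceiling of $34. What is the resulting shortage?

Shortage = 330

Equilibrium price would be P* = 67, so the ceiling at 34 binds.
At P = 34: Qd = 907 − 7(34) = 669, Qs = 237 + 3(34) = 339.
Shortage = 669 − 339 = 330.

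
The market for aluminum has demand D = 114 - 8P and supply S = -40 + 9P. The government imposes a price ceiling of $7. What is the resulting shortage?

Equilibrium price would be P* = 154/17, so the ceiling at 7 binds.
At P = 7: D = 114 − 8(7) = 58, S = -40 + 9(7) = 23.
Shortage = 58 − 23 = 35.

Shortage = 35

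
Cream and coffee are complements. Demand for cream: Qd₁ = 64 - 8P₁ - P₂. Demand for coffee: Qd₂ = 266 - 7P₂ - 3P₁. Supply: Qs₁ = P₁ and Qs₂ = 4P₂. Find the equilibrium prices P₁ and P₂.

P₁ = 4.5625, P₂ = 22.9375

Market 1: 64 - 8P₁ - P₂ = P₁ → 9P₁ + P₂ = 64.
Market 2: 11P₂ + 3P₁ = 266.
Eliminating P₂: 11×(1) − 1×(2) gives 96P₁ = 438, so P₁ = 4.5625.
Back-substitute into (2): P₂ = (266 − 3×4.5625) / 11 = 22.9375.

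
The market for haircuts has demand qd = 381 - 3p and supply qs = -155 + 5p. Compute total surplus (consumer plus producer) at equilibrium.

Total surplus = 8640

Equilibrium: 381 - 3p = -155 + 5p gives p* = 67, q* = 180.
Demand choke price: p = 127; supply starts at p = 31.
CS = ½(127 − 67)(180) = 5400; PS = ½(67 − 31)(180) = 3240.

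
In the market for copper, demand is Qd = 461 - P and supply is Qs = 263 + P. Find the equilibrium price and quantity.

P* = 99, Q* = 362

Set Qd = Qs: 461 - P = 263 + P.
198 = 2P, so P* = 99.
Q* = 461 − 1(99) = 362.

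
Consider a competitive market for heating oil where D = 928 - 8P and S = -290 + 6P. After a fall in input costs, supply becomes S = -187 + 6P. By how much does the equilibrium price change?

ΔP = -103/14

Original equilibrium: P* = 87, Q* = 232.
New equilibrium: 928 - 8P = -187 + 6P, so 1115 = 14P and P' = 1115/14; Q' = 928 − 8(1115/14) = 2036/7.
Change in price: 1115/14 − 87 = -103/14.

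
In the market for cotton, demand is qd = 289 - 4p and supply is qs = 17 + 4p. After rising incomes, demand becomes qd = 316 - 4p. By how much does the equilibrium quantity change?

Original equilibrium: p* = 34, q* = 153.
New equilibrium: 316 - 4p = 17 + 4p, so 299 = 8p and p' = 37.375; q' = 316 − 4(37.375) = 166.5.
Change in quantity: 166.5 − 153 = 13.5.

Δq = 13.5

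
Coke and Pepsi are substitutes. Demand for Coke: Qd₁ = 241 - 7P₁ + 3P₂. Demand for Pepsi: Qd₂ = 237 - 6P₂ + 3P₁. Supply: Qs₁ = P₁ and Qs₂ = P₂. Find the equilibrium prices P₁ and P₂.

Market 1: 241 - 7P₁ + 3P₂ = P₁ → 8P₁ - 3P₂ = 241.
Market 2: 7P₂ - 3P₁ = 237.
Eliminating P₂: 7×(1) + 3×(2) gives 47P₁ = 2398, so P₁ = 2398/47.
Back-substitute into (2): P₂ = (237 + 3×2398/47) / 7 = 2619/47.

P₁ = 2398/47, P₂ = 2619/47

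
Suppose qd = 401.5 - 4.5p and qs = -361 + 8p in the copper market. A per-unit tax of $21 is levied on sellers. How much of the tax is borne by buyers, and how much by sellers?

Buyers bear $13.44, sellers bear $7.56

Pre-tax equilibrium: p* = 61, q* = 127.
Tax on sellers shifts supply to qs = -361 + 8(p − 21) = -529 + 8p.
401.5 - 4.5p = -529 + 8p gives buyer price pb = 74.44; sellers receive ps = 74.44 − 21 = 53.44.
New quantity: q = 401.5 − 4.5(74.44) = 66.52.
Buyer burden = 74.44 − 61 = 13.44; seller burden = 61 − 53.44 = 7.56.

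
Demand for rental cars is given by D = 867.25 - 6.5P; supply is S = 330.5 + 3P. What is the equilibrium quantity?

Set D = S: 867.25 - 6.5P = 330.5 + 3P.
536.75 = 9.5P, so P* = 56.5.
Q* = 867.25 − 6.5(56.5) = 500.

Q* = 500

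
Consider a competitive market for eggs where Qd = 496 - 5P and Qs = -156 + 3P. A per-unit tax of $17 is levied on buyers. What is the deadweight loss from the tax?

Deadweight loss = 270.9375

Pre-tax equilibrium: P* = 81.5, Q* = 88.5.
Tax on buyers shifts demand to Qd = 496 − 5(P + 17) = 411 - 5P.
411 - 5P = -156 + 3P gives seller price Ps = 70.875; buyers pay Pb = 70.875 + 17 = 87.875.
New quantity: Q = 496 − 5(87.875) = 56.625.
DWL = ½ × 17 × (88.5 − 56.625) = 270.9375.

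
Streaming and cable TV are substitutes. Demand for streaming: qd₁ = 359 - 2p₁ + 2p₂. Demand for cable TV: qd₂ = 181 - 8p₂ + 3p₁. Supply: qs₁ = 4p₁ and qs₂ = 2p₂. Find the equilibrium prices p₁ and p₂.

Market 1: 359 - 2p₁ + 2p₂ = 4p₁ → 6p₁ - 2p₂ = 359.
Market 2: 10p₂ - 3p₁ = 181.
Eliminating p₂: 10×(1) + 2×(2) gives 54p₁ = 3952, so p₁ = 1976/27.
Back-substitute into (2): p₂ = (181 + 3×1976/27) / 10 = 721/18.

p₁ = 1976/27, p₂ = 721/18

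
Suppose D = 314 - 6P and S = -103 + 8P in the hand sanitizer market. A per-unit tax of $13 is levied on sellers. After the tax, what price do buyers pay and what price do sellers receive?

Pre-tax equilibrium: P* = 417/14, Q* = 947/7.
Tax on sellers shifts supply to S = -103 + 8(P − 13) = -207 + 8P.
314 - 6P = -207 + 8P gives buyer price Pb = 521/14; sellers receive Ps = 521/14 − 13 = 339/14.
New quantity: Q = 314 − 6(521/14) = 635/7.

Buyers pay 521/14, sellers receive 339/14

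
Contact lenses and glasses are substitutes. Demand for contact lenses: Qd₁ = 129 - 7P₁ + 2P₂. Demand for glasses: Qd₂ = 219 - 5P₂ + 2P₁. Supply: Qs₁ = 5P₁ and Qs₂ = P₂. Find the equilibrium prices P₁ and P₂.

P₁ = 303/17, P₂ = 1443/34

Market 1: 129 - 7P₁ + 2P₂ = 5P₁ → 12P₁ - 2P₂ = 129.
Market 2: 6P₂ - 2P₁ = 219.
Eliminating P₂: 6×(1) + 2×(2) gives 68P₁ = 1212, so P₁ = 303/17.
Back-substitute into (2): P₂ = (219 + 2×303/17) / 6 = 1443/34.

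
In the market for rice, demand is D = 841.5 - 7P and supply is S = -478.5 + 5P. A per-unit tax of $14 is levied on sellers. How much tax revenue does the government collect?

Pre-tax equilibrium: P* = 110, Q* = 71.5.
Tax on sellers shifts supply to S = -478.5 + 5(P − 14) = -548.5 + 5P.
841.5 - 7P = -548.5 + 5P gives buyer price Pb = 695/6; sellers receive Ps = 695/6 − 14 = 611/6.
New quantity: Q = 841.5 − 7(695/6) = 92/3.
Revenue = 14 × 92/3 = 1288/3.

Tax revenue = 1288/3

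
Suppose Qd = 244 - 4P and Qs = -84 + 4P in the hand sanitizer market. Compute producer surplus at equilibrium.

Equilibrium: 244 - 4P = -84 + 4P gives P* = 41, Q* = 80.
Supply starts at P = 21 (where Qs = 0).
PS = ½(41 − 21)(80) = 800.

Producer surplus = 800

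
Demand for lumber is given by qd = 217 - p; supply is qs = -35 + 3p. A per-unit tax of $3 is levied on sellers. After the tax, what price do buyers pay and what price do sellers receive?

Pre-tax equilibrium: p* = 63, q* = 154.
Tax on sellers shifts supply to qs = -35 + 3(p − 3) = -44 + 3p.
217 - p = -44 + 3p gives buyer price pb = 65.25; sellers receive ps = 65.25 − 3 = 62.25.
New quantity: q = 217 − 1(65.25) = 151.75.

Buyers pay $65.25, sellers receive $62.25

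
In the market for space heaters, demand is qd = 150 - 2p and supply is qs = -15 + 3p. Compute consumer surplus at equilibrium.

Consumer surplus = 1764

Equilibrium: 150 - 2p = -15 + 3p gives p* = 33, q* = 84.
Demand choke price (qd = 0): p = 75.
CS = ½(75 − 33)(84) = 1764.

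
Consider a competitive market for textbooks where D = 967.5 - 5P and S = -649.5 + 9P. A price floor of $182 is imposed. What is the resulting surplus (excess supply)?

Equilibrium price would be P* = 115.5, so the floor at 182 binds.
At P = 182: D = 57.5, S = 988.5.
Surplus = 988.5 − 57.5 = 931.

Surplus = 931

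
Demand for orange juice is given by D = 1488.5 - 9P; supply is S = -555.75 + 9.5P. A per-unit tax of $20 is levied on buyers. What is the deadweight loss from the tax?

Deadweight loss = 34200/37

Pre-tax equilibrium: P* = 110.5, Q* = 494.
Tax on buyers shifts demand to D = 1488.5 − 9(P + 20) = 1308.5 - 9P.
1308.5 - 9P = -555.75 + 9.5P gives seller price Ps = 7457/74; buyers pay Pb = 7457/74 + 20 = 8937/74.
New quantity: Q = 1488.5 − 9(8937/74) = 14858/37.
DWL = ½ × 20 × (494 − 14858/37) = 34200/37.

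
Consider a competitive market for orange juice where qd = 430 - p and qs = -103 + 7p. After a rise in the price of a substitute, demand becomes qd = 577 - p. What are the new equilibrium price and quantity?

Original equilibrium: p* = 66.625, q* = 363.375.
New equilibrium: 577 - p = -103 + 7p, so 680 = 8p and p' = 85; q' = 577 − 1(85) = 492.

p' = 85, q' = 492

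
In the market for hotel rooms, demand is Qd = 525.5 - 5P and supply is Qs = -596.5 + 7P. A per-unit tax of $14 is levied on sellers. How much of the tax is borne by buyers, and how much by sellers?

Pre-tax equilibrium: P* = 93.5, Q* = 58.
Tax on sellers shifts supply to Qs = -596.5 + 7(P − 14) = -694.5 + 7P.
525.5 - 5P = -694.5 + 7P gives buyer price Pb = 305/3; sellers receive Ps = 305/3 − 14 = 263/3.
New quantity: Q = 525.5 − 5(305/3) = 103/6.
Buyer burden = 305/3 − 93.5 = 49/6; seller burden = 93.5 − 263/3 = 35/6.

Buyers bear 49/6, sellers bear 35/6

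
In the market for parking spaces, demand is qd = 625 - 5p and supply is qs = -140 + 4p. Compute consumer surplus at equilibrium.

Consumer surplus = 4000

Equilibrium: 625 - 5p = -140 + 4p gives p* = 85, q* = 200.
Demand choke price (qd = 0): p = 125.
CS = ½(125 − 85)(200) = 4000.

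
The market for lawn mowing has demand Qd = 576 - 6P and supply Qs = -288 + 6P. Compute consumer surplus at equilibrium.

Consumer surplus = 1728

Equilibrium: 576 - 6P = -288 + 6P gives P* = 72, Q* = 144.
Demand choke price (Qd = 0): P = 96.
CS = ½(96 − 72)(144) = 1728.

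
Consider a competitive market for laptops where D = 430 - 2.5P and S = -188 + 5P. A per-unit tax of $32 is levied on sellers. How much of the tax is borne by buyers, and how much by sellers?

Pre-tax equilibrium: P* = 82.4, Q* = 224.
Tax on sellers shifts supply to S = -188 + 5(P − 32) = -348 + 5P.
430 - 2.5P = -348 + 5P gives buyer price Pb = 1556/15; sellers receive Ps = 1556/15 − 32 = 1076/15.
New quantity: Q = 430 − 2.5(1556/15) = 512/3.
Buyer burden = 1556/15 − 82.4 = 64/3; seller burden = 82.4 − 1076/15 = 32/3.

Buyers bear 64/3, sellers bear 32/3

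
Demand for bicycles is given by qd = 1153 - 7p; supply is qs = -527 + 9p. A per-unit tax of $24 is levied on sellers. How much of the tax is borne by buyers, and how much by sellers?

Pre-tax equilibrium: p* = 105, q* = 418.
Tax on sellers shifts supply to qs = -527 + 9(p − 24) = -743 + 9p.
1153 - 7p = -743 + 9p gives buyer price pb = 118.5; sellers receive ps = 118.5 − 24 = 94.5.
New quantity: q = 1153 − 7(118.5) = 323.5.
Buyer burden = 118.5 − 105 = 13.5; seller burden = 105 − 94.5 = 10.5.

Buyers bear $13.5, sellers bear $10.5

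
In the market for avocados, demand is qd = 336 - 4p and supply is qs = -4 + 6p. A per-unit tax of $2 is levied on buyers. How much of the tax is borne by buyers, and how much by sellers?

Pre-tax equilibrium: p* = 34, q* = 200.
Tax on buyers shifts demand to qd = 336 − 4(p + 2) = 328 - 4p.
328 - 4p = -4 + 6p gives seller price ps = 33.2; buyers pay pb = 33.2 + 2 = 35.2.
New quantity: q = 336 − 4(35.2) = 195.2.
Buyer burden = 35.2 − 34 = 1.2; seller burden = 34 − 33.2 = 0.8.

Buyers bear $1.2, sellers bear $0.8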